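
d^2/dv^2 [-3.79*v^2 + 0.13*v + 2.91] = -7.58000000000000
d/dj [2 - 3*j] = -3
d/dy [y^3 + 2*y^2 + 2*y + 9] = 3*y^2 + 4*y + 2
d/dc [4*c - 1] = 4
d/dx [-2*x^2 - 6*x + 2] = -4*x - 6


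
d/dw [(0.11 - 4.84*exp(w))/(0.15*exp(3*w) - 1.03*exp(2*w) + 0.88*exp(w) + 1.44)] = (1.452*exp(3*w) - 5.0347*exp(2*w) + 0.2266*exp(w) - 7.0664)*exp(w)/(0.0225*exp(6*w) - 0.309*exp(5*w) + 1.3249*exp(4*w) - 1.3808*exp(3*w) - 2.192*exp(2*w) + 2.5344*exp(w) + 2.0736)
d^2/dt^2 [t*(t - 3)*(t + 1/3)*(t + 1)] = 12*t^2 - 10*t - 22/3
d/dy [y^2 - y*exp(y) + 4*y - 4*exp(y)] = -y*exp(y) + 2*y - 5*exp(y) + 4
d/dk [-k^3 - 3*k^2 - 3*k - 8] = -3*k^2 - 6*k - 3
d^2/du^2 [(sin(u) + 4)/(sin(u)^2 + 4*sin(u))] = (cos(u)^2 + 1)/sin(u)^3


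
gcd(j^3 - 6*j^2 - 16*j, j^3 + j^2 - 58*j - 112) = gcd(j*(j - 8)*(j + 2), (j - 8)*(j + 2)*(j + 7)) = j^2 - 6*j - 16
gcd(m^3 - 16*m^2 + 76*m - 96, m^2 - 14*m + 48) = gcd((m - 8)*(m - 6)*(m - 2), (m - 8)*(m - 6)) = m^2 - 14*m + 48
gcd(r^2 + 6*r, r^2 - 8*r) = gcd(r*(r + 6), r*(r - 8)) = r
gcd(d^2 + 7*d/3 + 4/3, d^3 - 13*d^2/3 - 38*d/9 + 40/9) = d + 4/3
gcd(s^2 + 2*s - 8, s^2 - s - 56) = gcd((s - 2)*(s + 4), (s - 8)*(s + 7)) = 1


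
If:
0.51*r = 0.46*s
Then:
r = 0.901960784313726*s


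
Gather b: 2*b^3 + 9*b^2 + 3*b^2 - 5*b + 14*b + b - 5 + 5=2*b^3 + 12*b^2 + 10*b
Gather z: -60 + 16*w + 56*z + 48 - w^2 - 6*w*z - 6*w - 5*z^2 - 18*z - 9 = -w^2 + 10*w - 5*z^2 + z*(38 - 6*w) - 21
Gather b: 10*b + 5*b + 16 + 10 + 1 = 15*b + 27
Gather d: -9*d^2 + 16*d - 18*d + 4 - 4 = -9*d^2 - 2*d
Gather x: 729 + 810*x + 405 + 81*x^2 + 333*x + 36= 81*x^2 + 1143*x + 1170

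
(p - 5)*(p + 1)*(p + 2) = p^3 - 2*p^2 - 13*p - 10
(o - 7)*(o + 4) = o^2 - 3*o - 28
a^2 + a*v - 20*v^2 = (a - 4*v)*(a + 5*v)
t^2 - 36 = (t - 6)*(t + 6)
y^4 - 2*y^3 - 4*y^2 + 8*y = y*(y - 2)^2*(y + 2)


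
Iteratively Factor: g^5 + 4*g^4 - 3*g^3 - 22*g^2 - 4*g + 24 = (g + 3)*(g^4 + g^3 - 6*g^2 - 4*g + 8) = (g + 2)*(g + 3)*(g^3 - g^2 - 4*g + 4) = (g - 1)*(g + 2)*(g + 3)*(g^2 - 4) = (g - 1)*(g + 2)^2*(g + 3)*(g - 2)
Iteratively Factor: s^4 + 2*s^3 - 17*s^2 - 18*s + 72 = (s - 2)*(s^3 + 4*s^2 - 9*s - 36) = (s - 3)*(s - 2)*(s^2 + 7*s + 12) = (s - 3)*(s - 2)*(s + 3)*(s + 4)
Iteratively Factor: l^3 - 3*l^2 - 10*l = (l + 2)*(l^2 - 5*l) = (l - 5)*(l + 2)*(l)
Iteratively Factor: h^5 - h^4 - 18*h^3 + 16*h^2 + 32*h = (h + 1)*(h^4 - 2*h^3 - 16*h^2 + 32*h) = (h - 4)*(h + 1)*(h^3 + 2*h^2 - 8*h) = (h - 4)*(h - 2)*(h + 1)*(h^2 + 4*h) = h*(h - 4)*(h - 2)*(h + 1)*(h + 4)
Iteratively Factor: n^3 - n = (n + 1)*(n^2 - n) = n*(n + 1)*(n - 1)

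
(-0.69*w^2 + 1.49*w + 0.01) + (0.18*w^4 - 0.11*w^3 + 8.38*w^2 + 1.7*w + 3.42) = 0.18*w^4 - 0.11*w^3 + 7.69*w^2 + 3.19*w + 3.43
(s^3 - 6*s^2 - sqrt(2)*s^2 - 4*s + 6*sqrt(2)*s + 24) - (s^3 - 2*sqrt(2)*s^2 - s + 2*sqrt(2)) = -6*s^2 + sqrt(2)*s^2 - 3*s + 6*sqrt(2)*s - 2*sqrt(2) + 24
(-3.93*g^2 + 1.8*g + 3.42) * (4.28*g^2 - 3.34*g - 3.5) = -16.8204*g^4 + 20.8302*g^3 + 22.3806*g^2 - 17.7228*g - 11.97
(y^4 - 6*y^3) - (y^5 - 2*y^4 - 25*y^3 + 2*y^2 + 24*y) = -y^5 + 3*y^4 + 19*y^3 - 2*y^2 - 24*y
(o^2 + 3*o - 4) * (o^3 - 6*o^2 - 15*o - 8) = o^5 - 3*o^4 - 37*o^3 - 29*o^2 + 36*o + 32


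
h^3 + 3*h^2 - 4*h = h*(h - 1)*(h + 4)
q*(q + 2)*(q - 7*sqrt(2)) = q^3 - 7*sqrt(2)*q^2 + 2*q^2 - 14*sqrt(2)*q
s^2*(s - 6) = s^3 - 6*s^2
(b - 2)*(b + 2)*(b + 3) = b^3 + 3*b^2 - 4*b - 12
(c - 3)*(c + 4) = c^2 + c - 12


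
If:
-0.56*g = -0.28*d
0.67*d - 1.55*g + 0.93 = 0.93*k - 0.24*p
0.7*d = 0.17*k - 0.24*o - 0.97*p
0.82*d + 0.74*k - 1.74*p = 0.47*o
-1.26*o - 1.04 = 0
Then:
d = -0.26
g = -0.13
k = 1.19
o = -0.83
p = 0.60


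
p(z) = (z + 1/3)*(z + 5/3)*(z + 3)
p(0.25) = 3.63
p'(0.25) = 9.24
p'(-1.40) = -1.56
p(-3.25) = -1.15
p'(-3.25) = 5.74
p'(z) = (z + 1/3)*(z + 5/3) + (z + 1/3)*(z + 3) + (z + 5/3)*(z + 3)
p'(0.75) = 15.74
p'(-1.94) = -1.55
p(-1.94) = 0.47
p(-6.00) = -73.67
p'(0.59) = 13.50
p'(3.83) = 88.86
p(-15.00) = -2346.67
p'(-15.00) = 531.56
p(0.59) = 7.48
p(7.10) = 658.17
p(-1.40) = -0.46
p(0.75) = 9.82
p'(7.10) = 228.79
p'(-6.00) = 54.56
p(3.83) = 156.30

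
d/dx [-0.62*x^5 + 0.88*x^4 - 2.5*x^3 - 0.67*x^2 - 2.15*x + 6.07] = -3.1*x^4 + 3.52*x^3 - 7.5*x^2 - 1.34*x - 2.15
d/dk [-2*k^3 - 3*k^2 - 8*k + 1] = -6*k^2 - 6*k - 8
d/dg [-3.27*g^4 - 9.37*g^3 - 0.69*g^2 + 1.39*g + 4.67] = -13.08*g^3 - 28.11*g^2 - 1.38*g + 1.39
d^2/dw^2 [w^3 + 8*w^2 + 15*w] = 6*w + 16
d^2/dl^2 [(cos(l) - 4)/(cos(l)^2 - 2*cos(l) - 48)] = (9*sin(l)^4*cos(l) - 14*sin(l)^4 + 884*sin(l)^2 + 2584*cos(l) + 159*cos(3*l)/2 - cos(5*l)/2 - 262)/(sin(l)^2 + 2*cos(l) + 47)^3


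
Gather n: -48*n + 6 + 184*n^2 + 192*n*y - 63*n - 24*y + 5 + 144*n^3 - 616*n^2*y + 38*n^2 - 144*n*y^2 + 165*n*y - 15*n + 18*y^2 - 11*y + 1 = 144*n^3 + n^2*(222 - 616*y) + n*(-144*y^2 + 357*y - 126) + 18*y^2 - 35*y + 12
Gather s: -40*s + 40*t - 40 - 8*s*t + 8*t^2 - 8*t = s*(-8*t - 40) + 8*t^2 + 32*t - 40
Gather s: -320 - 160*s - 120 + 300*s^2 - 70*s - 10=300*s^2 - 230*s - 450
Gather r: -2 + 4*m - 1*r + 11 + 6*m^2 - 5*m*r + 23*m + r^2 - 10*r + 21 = 6*m^2 + 27*m + r^2 + r*(-5*m - 11) + 30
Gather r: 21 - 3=18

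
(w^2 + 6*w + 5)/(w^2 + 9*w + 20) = (w + 1)/(w + 4)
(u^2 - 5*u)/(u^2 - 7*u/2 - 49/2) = 2*u*(5 - u)/(-2*u^2 + 7*u + 49)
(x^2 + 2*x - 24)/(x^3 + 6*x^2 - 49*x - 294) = (x - 4)/(x^2 - 49)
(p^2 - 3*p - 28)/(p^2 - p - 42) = (p + 4)/(p + 6)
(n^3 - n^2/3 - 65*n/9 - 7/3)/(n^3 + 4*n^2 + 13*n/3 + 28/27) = 3*(n - 3)/(3*n + 4)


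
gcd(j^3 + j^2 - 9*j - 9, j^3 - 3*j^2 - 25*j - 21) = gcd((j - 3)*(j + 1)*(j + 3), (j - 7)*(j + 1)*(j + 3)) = j^2 + 4*j + 3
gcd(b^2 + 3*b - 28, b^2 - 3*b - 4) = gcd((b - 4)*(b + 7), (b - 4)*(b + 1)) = b - 4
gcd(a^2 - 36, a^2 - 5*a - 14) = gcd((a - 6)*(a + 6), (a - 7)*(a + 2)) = 1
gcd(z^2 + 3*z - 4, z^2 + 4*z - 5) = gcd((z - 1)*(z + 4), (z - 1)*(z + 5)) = z - 1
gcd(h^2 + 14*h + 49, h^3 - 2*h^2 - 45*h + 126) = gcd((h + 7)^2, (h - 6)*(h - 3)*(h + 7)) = h + 7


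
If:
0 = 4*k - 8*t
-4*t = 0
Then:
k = 0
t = 0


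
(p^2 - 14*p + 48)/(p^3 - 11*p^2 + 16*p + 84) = (p - 8)/(p^2 - 5*p - 14)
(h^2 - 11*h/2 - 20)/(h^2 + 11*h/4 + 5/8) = 4*(h - 8)/(4*h + 1)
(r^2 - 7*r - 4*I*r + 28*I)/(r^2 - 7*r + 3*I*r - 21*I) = (r - 4*I)/(r + 3*I)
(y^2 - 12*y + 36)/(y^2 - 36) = (y - 6)/(y + 6)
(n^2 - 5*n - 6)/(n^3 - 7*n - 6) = (n - 6)/(n^2 - n - 6)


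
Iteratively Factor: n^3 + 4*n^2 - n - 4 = (n + 4)*(n^2 - 1) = (n - 1)*(n + 4)*(n + 1)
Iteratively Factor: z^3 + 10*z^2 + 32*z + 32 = (z + 4)*(z^2 + 6*z + 8) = (z + 2)*(z + 4)*(z + 4)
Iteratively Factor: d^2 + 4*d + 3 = (d + 3)*(d + 1)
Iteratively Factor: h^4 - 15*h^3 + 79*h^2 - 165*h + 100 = (h - 4)*(h^3 - 11*h^2 + 35*h - 25) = (h - 4)*(h - 1)*(h^2 - 10*h + 25) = (h - 5)*(h - 4)*(h - 1)*(h - 5)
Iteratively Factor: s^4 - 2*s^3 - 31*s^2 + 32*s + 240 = (s - 5)*(s^3 + 3*s^2 - 16*s - 48) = (s - 5)*(s + 4)*(s^2 - s - 12) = (s - 5)*(s - 4)*(s + 4)*(s + 3)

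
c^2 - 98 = (c - 7*sqrt(2))*(c + 7*sqrt(2))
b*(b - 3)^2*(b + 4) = b^4 - 2*b^3 - 15*b^2 + 36*b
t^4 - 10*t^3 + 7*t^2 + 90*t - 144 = (t - 8)*(t - 3)*(t - 2)*(t + 3)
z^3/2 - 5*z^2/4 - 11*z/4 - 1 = (z/2 + 1/2)*(z - 4)*(z + 1/2)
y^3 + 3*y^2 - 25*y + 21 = (y - 3)*(y - 1)*(y + 7)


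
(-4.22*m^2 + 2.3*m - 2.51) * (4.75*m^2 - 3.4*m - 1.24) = -20.045*m^4 + 25.273*m^3 - 14.5097*m^2 + 5.682*m + 3.1124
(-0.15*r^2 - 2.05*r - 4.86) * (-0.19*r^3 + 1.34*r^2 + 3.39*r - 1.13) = 0.0285*r^5 + 0.1885*r^4 - 2.3321*r^3 - 13.2924*r^2 - 14.1589*r + 5.4918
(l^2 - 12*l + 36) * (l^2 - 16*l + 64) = l^4 - 28*l^3 + 292*l^2 - 1344*l + 2304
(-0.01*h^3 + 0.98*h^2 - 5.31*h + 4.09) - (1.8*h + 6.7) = -0.01*h^3 + 0.98*h^2 - 7.11*h - 2.61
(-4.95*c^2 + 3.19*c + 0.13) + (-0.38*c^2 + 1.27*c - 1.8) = -5.33*c^2 + 4.46*c - 1.67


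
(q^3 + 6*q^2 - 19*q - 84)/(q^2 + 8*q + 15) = (q^2 + 3*q - 28)/(q + 5)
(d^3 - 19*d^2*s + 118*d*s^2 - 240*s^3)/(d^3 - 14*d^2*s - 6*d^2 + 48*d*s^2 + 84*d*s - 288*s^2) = (d - 5*s)/(d - 6)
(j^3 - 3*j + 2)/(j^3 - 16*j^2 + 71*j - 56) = (j^2 + j - 2)/(j^2 - 15*j + 56)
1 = 1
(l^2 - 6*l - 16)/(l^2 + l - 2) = (l - 8)/(l - 1)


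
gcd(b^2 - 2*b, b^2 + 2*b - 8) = b - 2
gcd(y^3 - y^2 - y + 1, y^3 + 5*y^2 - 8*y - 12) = y + 1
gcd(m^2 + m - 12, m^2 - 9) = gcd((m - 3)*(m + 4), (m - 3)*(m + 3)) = m - 3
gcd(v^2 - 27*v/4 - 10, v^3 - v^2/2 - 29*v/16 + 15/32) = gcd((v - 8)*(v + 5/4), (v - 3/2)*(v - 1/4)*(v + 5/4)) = v + 5/4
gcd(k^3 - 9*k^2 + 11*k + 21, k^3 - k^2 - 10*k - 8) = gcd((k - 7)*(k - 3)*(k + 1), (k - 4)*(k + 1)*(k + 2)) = k + 1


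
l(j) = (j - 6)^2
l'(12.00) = 12.00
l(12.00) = 36.00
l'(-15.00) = -42.00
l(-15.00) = 441.00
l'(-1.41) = -14.82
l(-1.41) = 54.91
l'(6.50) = 1.00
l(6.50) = 0.25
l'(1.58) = -8.84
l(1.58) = 19.54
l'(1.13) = -9.74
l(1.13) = 23.72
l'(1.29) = -9.42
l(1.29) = 22.18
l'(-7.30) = -26.60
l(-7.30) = 176.89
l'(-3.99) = -19.98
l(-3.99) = 99.80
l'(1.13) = -9.74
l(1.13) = 23.72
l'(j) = 2*j - 12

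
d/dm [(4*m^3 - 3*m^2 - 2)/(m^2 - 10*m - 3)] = 2*(2*m^4 - 40*m^3 - 3*m^2 + 11*m - 10)/(m^4 - 20*m^3 + 94*m^2 + 60*m + 9)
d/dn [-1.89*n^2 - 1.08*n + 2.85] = -3.78*n - 1.08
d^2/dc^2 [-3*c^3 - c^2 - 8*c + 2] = -18*c - 2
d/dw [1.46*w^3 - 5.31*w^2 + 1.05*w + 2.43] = 4.38*w^2 - 10.62*w + 1.05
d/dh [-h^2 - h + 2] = -2*h - 1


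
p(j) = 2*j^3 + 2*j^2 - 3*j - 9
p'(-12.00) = 813.00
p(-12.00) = -3141.00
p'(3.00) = 63.00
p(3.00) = 54.00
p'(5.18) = 178.71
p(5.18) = 307.11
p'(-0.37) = -3.66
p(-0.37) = -7.72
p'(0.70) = 2.74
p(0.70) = -9.43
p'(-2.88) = 35.25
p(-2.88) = -31.55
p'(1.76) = 22.63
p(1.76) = 2.82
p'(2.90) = 59.06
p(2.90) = 47.90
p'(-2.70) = 29.94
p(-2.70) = -25.69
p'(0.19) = -2.02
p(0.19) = -9.48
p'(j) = 6*j^2 + 4*j - 3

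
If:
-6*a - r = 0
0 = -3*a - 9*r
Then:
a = 0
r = 0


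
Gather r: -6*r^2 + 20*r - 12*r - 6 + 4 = -6*r^2 + 8*r - 2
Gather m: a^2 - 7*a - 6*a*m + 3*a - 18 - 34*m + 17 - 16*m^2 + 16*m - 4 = a^2 - 4*a - 16*m^2 + m*(-6*a - 18) - 5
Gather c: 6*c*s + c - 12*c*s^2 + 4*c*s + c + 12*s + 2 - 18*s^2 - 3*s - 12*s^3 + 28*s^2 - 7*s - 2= c*(-12*s^2 + 10*s + 2) - 12*s^3 + 10*s^2 + 2*s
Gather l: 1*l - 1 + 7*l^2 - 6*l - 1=7*l^2 - 5*l - 2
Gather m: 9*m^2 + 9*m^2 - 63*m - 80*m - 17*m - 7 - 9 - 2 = 18*m^2 - 160*m - 18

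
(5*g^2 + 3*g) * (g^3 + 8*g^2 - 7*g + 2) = 5*g^5 + 43*g^4 - 11*g^3 - 11*g^2 + 6*g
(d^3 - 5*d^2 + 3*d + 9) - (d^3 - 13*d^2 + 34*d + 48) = 8*d^2 - 31*d - 39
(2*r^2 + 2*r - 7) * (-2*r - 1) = -4*r^3 - 6*r^2 + 12*r + 7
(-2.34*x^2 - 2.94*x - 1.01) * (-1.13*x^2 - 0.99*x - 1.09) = 2.6442*x^4 + 5.6388*x^3 + 6.6025*x^2 + 4.2045*x + 1.1009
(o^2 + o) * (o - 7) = o^3 - 6*o^2 - 7*o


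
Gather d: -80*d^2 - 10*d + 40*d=-80*d^2 + 30*d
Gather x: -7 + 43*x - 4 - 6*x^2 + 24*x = -6*x^2 + 67*x - 11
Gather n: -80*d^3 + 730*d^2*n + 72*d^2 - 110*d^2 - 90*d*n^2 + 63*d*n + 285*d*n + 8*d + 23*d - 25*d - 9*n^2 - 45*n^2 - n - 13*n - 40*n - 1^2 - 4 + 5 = -80*d^3 - 38*d^2 + 6*d + n^2*(-90*d - 54) + n*(730*d^2 + 348*d - 54)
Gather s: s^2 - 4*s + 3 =s^2 - 4*s + 3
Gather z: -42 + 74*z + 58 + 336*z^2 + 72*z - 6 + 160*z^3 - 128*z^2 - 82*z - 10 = 160*z^3 + 208*z^2 + 64*z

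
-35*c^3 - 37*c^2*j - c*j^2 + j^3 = (-7*c + j)*(c + j)*(5*c + j)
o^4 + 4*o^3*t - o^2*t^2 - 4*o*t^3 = o*(o - t)*(o + t)*(o + 4*t)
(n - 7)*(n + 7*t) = n^2 + 7*n*t - 7*n - 49*t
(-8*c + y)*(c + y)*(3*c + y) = -24*c^3 - 29*c^2*y - 4*c*y^2 + y^3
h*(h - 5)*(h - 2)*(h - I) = h^4 - 7*h^3 - I*h^3 + 10*h^2 + 7*I*h^2 - 10*I*h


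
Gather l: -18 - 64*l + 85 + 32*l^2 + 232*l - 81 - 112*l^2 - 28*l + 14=-80*l^2 + 140*l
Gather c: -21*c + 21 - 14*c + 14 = 35 - 35*c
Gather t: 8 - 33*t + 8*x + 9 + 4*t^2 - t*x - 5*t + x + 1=4*t^2 + t*(-x - 38) + 9*x + 18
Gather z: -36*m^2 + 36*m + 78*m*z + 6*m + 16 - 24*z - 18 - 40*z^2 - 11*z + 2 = -36*m^2 + 42*m - 40*z^2 + z*(78*m - 35)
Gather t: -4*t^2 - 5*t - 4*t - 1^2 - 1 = -4*t^2 - 9*t - 2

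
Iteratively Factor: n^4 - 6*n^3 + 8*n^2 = (n - 2)*(n^3 - 4*n^2) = n*(n - 2)*(n^2 - 4*n) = n*(n - 4)*(n - 2)*(n)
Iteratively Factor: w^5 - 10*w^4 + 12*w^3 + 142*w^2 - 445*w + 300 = (w - 3)*(w^4 - 7*w^3 - 9*w^2 + 115*w - 100) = (w - 3)*(w - 1)*(w^3 - 6*w^2 - 15*w + 100) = (w - 5)*(w - 3)*(w - 1)*(w^2 - w - 20) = (w - 5)*(w - 3)*(w - 1)*(w + 4)*(w - 5)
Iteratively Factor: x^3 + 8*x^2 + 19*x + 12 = (x + 4)*(x^2 + 4*x + 3) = (x + 1)*(x + 4)*(x + 3)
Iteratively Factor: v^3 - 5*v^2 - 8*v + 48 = (v - 4)*(v^2 - v - 12) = (v - 4)*(v + 3)*(v - 4)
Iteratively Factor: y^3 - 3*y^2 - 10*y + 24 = (y - 2)*(y^2 - y - 12) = (y - 2)*(y + 3)*(y - 4)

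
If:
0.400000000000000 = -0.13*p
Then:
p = -3.08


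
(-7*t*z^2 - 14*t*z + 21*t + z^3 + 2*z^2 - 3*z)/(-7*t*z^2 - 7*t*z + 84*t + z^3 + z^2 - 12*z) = (z^2 + 2*z - 3)/(z^2 + z - 12)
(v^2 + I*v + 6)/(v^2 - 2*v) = (v^2 + I*v + 6)/(v*(v - 2))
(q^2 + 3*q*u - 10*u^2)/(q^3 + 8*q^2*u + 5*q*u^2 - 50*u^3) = 1/(q + 5*u)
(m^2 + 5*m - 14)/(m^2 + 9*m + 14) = (m - 2)/(m + 2)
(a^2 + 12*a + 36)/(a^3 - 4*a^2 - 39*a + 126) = (a + 6)/(a^2 - 10*a + 21)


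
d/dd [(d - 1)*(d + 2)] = 2*d + 1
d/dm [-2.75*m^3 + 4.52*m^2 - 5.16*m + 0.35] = -8.25*m^2 + 9.04*m - 5.16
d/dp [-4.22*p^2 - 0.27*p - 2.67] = -8.44*p - 0.27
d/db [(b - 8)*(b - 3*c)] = 2*b - 3*c - 8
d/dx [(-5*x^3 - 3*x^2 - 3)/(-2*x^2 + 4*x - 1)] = (10*x^4 - 40*x^3 + 3*x^2 - 6*x + 12)/(4*x^4 - 16*x^3 + 20*x^2 - 8*x + 1)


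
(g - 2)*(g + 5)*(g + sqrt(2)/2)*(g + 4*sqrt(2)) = g^4 + 3*g^3 + 9*sqrt(2)*g^3/2 - 6*g^2 + 27*sqrt(2)*g^2/2 - 45*sqrt(2)*g + 12*g - 40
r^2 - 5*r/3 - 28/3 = (r - 4)*(r + 7/3)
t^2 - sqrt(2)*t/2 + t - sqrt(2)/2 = (t + 1)*(t - sqrt(2)/2)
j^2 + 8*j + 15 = (j + 3)*(j + 5)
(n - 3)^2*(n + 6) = n^3 - 27*n + 54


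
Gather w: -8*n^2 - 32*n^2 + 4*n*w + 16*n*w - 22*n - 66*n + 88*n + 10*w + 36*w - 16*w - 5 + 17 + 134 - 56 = -40*n^2 + w*(20*n + 30) + 90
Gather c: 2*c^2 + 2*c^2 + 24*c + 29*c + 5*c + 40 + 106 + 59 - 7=4*c^2 + 58*c + 198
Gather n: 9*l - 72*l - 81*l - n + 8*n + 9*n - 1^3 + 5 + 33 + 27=-144*l + 16*n + 64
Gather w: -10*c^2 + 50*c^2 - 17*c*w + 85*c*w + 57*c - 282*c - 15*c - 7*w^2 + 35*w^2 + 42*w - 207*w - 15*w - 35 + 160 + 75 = 40*c^2 - 240*c + 28*w^2 + w*(68*c - 180) + 200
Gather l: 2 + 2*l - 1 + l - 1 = 3*l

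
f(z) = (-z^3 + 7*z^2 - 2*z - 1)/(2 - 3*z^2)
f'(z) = 6*z*(-z^3 + 7*z^2 - 2*z - 1)/(2 - 3*z^2)^2 + (-3*z^2 + 14*z - 2)/(2 - 3*z^2) = (3*z^4 - 12*z^2 + 22*z - 4)/(9*z^4 - 12*z^2 + 4)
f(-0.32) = 0.23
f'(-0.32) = -4.27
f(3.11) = -1.13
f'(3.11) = 0.31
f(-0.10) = -0.37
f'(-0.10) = -1.63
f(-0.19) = -0.19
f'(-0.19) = -2.41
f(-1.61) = -4.25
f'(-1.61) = -1.51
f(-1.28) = -5.19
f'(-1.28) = -5.15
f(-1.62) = -4.23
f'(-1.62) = -1.46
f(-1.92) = -3.94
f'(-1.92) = -0.61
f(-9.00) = -5.45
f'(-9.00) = 0.32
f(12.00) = 1.73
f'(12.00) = 0.33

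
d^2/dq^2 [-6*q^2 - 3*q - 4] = -12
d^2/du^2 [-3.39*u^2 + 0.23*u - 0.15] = -6.78000000000000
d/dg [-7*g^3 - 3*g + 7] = -21*g^2 - 3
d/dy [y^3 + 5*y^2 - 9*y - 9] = 3*y^2 + 10*y - 9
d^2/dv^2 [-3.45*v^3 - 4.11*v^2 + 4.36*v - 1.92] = -20.7*v - 8.22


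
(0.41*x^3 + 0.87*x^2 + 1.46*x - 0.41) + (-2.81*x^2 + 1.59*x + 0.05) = 0.41*x^3 - 1.94*x^2 + 3.05*x - 0.36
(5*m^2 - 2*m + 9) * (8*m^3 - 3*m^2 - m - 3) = 40*m^5 - 31*m^4 + 73*m^3 - 40*m^2 - 3*m - 27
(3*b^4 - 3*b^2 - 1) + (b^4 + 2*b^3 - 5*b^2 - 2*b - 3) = 4*b^4 + 2*b^3 - 8*b^2 - 2*b - 4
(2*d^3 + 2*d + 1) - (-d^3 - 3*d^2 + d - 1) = 3*d^3 + 3*d^2 + d + 2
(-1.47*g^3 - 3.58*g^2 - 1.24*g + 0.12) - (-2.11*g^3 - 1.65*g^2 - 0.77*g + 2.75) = 0.64*g^3 - 1.93*g^2 - 0.47*g - 2.63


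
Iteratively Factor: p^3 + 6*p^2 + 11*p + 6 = (p + 1)*(p^2 + 5*p + 6) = (p + 1)*(p + 2)*(p + 3)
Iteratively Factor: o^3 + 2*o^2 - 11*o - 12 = (o + 4)*(o^2 - 2*o - 3) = (o + 1)*(o + 4)*(o - 3)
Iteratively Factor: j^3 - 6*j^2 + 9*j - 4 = (j - 4)*(j^2 - 2*j + 1) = (j - 4)*(j - 1)*(j - 1)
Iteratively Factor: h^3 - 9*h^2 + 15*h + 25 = (h - 5)*(h^2 - 4*h - 5) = (h - 5)^2*(h + 1)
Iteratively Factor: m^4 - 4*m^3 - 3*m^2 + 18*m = (m)*(m^3 - 4*m^2 - 3*m + 18) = m*(m - 3)*(m^2 - m - 6) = m*(m - 3)^2*(m + 2)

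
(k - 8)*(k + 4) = k^2 - 4*k - 32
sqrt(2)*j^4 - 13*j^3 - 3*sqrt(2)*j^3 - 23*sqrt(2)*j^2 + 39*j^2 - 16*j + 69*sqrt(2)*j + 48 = (j - 3)*(j - 8*sqrt(2))*(j + sqrt(2))*(sqrt(2)*j + 1)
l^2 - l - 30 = (l - 6)*(l + 5)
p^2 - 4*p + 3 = (p - 3)*(p - 1)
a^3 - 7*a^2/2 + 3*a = a*(a - 2)*(a - 3/2)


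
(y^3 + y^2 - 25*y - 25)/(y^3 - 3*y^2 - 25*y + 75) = (y + 1)/(y - 3)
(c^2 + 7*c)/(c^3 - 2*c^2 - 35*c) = (c + 7)/(c^2 - 2*c - 35)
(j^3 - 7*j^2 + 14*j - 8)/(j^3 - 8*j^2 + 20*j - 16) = (j - 1)/(j - 2)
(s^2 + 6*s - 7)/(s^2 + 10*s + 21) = (s - 1)/(s + 3)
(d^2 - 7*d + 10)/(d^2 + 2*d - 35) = (d - 2)/(d + 7)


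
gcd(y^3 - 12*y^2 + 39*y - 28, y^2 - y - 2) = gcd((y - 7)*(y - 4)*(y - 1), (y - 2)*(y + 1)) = 1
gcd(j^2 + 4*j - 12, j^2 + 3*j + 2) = 1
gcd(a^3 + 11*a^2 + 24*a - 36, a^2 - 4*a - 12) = 1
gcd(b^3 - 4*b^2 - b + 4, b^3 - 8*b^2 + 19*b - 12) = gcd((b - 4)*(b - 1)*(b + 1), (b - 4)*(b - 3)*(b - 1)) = b^2 - 5*b + 4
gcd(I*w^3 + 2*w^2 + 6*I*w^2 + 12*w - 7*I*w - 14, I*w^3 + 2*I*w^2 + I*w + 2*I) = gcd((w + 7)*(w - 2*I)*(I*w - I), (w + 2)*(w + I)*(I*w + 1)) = 1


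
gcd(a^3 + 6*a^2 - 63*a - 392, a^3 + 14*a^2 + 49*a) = a^2 + 14*a + 49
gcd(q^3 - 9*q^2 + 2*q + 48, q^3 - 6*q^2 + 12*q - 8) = 1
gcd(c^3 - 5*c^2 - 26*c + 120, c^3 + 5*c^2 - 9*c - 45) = c + 5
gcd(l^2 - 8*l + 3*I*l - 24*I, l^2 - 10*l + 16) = l - 8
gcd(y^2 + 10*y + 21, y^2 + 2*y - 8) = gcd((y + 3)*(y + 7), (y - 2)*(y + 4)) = 1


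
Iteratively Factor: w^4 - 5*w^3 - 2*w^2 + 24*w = (w - 3)*(w^3 - 2*w^2 - 8*w) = (w - 3)*(w + 2)*(w^2 - 4*w) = (w - 4)*(w - 3)*(w + 2)*(w)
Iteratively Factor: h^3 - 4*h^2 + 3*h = (h - 3)*(h^2 - h) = h*(h - 3)*(h - 1)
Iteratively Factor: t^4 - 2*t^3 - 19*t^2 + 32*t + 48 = (t - 4)*(t^3 + 2*t^2 - 11*t - 12) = (t - 4)*(t + 1)*(t^2 + t - 12) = (t - 4)*(t - 3)*(t + 1)*(t + 4)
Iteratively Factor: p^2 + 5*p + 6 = (p + 3)*(p + 2)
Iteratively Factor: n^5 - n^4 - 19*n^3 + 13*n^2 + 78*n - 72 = (n - 2)*(n^4 + n^3 - 17*n^2 - 21*n + 36) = (n - 2)*(n + 3)*(n^3 - 2*n^2 - 11*n + 12) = (n - 2)*(n - 1)*(n + 3)*(n^2 - n - 12) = (n - 2)*(n - 1)*(n + 3)^2*(n - 4)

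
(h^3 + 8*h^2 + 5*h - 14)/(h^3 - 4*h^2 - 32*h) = (-h^3 - 8*h^2 - 5*h + 14)/(h*(-h^2 + 4*h + 32))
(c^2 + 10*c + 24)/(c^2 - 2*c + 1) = (c^2 + 10*c + 24)/(c^2 - 2*c + 1)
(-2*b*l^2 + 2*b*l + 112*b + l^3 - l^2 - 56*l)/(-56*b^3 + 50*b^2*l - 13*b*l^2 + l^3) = (l^2 - l - 56)/(28*b^2 - 11*b*l + l^2)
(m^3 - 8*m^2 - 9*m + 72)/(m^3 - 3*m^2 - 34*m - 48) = (m - 3)/(m + 2)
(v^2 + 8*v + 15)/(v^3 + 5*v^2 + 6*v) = (v + 5)/(v*(v + 2))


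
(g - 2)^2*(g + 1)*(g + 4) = g^4 + g^3 - 12*g^2 + 4*g + 16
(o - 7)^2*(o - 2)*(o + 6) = o^4 - 10*o^3 - 19*o^2 + 364*o - 588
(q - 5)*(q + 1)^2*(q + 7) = q^4 + 4*q^3 - 30*q^2 - 68*q - 35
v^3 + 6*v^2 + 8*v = v*(v + 2)*(v + 4)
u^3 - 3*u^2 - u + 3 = (u - 3)*(u - 1)*(u + 1)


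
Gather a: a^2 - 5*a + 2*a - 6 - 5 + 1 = a^2 - 3*a - 10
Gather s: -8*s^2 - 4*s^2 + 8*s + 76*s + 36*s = -12*s^2 + 120*s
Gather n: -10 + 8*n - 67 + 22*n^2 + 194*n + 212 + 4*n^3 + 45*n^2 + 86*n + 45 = 4*n^3 + 67*n^2 + 288*n + 180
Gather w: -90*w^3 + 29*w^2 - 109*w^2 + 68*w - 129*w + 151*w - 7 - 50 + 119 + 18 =-90*w^3 - 80*w^2 + 90*w + 80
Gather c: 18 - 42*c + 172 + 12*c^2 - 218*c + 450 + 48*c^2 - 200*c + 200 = 60*c^2 - 460*c + 840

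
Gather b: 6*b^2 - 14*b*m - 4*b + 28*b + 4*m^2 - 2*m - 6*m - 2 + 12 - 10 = 6*b^2 + b*(24 - 14*m) + 4*m^2 - 8*m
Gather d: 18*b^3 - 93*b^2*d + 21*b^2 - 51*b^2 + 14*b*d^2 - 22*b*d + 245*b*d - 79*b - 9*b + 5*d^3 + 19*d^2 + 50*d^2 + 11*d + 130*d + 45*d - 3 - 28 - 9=18*b^3 - 30*b^2 - 88*b + 5*d^3 + d^2*(14*b + 69) + d*(-93*b^2 + 223*b + 186) - 40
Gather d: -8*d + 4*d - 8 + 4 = -4*d - 4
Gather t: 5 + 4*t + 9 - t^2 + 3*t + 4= -t^2 + 7*t + 18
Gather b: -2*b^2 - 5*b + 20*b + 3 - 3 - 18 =-2*b^2 + 15*b - 18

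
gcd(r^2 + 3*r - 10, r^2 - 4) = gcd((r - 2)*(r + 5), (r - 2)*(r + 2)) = r - 2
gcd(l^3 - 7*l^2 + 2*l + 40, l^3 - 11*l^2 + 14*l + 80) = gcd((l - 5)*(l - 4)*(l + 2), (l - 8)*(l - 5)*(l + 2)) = l^2 - 3*l - 10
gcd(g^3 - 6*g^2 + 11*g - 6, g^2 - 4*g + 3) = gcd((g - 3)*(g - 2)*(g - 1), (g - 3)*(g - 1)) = g^2 - 4*g + 3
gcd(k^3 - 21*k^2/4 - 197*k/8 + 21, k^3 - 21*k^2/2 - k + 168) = k^2 - 9*k/2 - 28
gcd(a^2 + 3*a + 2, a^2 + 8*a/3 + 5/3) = a + 1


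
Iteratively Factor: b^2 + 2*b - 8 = (b - 2)*(b + 4)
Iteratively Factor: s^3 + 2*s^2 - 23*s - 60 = (s + 3)*(s^2 - s - 20) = (s + 3)*(s + 4)*(s - 5)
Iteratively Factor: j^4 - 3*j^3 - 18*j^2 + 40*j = (j + 4)*(j^3 - 7*j^2 + 10*j) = j*(j + 4)*(j^2 - 7*j + 10) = j*(j - 5)*(j + 4)*(j - 2)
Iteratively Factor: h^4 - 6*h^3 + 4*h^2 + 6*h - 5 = (h - 1)*(h^3 - 5*h^2 - h + 5) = (h - 5)*(h - 1)*(h^2 - 1) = (h - 5)*(h - 1)*(h + 1)*(h - 1)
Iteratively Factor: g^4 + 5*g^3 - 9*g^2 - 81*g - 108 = (g + 3)*(g^3 + 2*g^2 - 15*g - 36) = (g - 4)*(g + 3)*(g^2 + 6*g + 9) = (g - 4)*(g + 3)^2*(g + 3)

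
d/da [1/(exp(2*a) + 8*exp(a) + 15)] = 2*(-exp(a) - 4)*exp(a)/(exp(2*a) + 8*exp(a) + 15)^2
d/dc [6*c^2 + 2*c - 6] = 12*c + 2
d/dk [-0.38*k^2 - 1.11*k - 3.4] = -0.76*k - 1.11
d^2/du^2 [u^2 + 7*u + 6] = 2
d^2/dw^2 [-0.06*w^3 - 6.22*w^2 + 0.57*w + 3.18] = -0.36*w - 12.44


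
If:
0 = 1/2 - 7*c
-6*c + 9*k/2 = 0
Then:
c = 1/14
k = 2/21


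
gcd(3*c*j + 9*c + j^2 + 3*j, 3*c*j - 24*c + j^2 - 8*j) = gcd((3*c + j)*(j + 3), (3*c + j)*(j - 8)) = 3*c + j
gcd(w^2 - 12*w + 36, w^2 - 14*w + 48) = w - 6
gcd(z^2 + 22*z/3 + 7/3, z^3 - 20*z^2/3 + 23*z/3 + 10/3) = z + 1/3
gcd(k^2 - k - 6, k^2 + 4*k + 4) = k + 2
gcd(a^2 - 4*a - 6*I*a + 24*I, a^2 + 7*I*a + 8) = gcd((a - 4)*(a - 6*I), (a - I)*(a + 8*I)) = 1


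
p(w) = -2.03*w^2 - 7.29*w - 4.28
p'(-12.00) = 41.43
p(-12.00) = -209.12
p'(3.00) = -19.47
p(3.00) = -44.42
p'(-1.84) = 0.18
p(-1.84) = 2.26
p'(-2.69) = 3.63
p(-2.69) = 0.64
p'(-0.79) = -4.08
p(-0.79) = 0.21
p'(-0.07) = -7.01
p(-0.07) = -3.78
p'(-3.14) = 5.46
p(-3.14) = -1.40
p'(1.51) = -13.42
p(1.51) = -19.92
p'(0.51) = -9.36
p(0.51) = -8.53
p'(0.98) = -11.27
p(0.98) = -13.37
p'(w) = -4.06*w - 7.29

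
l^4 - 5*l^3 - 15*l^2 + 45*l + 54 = (l - 6)*(l - 3)*(l + 1)*(l + 3)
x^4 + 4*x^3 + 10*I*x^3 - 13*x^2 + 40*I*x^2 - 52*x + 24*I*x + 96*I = (x + 4)*(x - I)*(x + 3*I)*(x + 8*I)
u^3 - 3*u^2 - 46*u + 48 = (u - 8)*(u - 1)*(u + 6)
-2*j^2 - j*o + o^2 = (-2*j + o)*(j + o)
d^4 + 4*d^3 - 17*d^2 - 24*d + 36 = (d - 3)*(d - 1)*(d + 2)*(d + 6)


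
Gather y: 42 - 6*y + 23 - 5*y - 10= 55 - 11*y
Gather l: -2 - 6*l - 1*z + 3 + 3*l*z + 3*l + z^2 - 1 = l*(3*z - 3) + z^2 - z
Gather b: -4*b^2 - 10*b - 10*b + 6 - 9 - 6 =-4*b^2 - 20*b - 9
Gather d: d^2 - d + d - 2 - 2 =d^2 - 4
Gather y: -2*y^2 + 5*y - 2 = -2*y^2 + 5*y - 2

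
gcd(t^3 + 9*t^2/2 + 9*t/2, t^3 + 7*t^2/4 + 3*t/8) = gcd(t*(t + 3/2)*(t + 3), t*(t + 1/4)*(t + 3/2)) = t^2 + 3*t/2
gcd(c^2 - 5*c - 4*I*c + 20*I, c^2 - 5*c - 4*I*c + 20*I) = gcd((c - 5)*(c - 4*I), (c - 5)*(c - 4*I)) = c^2 + c*(-5 - 4*I) + 20*I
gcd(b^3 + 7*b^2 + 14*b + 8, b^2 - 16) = b + 4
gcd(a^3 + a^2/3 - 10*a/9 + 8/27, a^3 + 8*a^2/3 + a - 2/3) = a - 1/3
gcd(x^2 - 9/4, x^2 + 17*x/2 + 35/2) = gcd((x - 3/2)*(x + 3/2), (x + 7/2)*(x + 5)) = 1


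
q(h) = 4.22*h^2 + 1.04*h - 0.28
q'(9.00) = 77.00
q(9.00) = 350.90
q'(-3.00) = -24.28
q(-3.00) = 34.58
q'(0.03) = 1.29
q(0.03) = -0.25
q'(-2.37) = -18.96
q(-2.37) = 20.96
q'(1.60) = 14.54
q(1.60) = 12.19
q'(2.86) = 25.18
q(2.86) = 37.21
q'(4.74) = 41.05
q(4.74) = 99.46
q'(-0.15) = -0.23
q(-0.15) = -0.34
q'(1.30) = 12.01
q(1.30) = 8.20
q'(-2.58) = -20.74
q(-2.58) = 25.13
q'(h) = 8.44*h + 1.04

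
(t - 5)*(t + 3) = t^2 - 2*t - 15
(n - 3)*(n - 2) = n^2 - 5*n + 6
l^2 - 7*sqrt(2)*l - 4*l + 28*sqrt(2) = (l - 4)*(l - 7*sqrt(2))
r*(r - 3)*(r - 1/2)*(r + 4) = r^4 + r^3/2 - 25*r^2/2 + 6*r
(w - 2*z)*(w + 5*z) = w^2 + 3*w*z - 10*z^2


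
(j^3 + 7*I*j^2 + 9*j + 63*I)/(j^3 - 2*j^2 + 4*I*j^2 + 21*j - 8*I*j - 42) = (j + 3*I)/(j - 2)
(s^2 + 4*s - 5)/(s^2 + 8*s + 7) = (s^2 + 4*s - 5)/(s^2 + 8*s + 7)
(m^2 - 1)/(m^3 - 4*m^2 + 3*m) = (m + 1)/(m*(m - 3))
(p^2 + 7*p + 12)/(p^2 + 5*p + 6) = (p + 4)/(p + 2)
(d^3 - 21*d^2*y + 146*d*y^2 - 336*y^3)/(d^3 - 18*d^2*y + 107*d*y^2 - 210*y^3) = (-d + 8*y)/(-d + 5*y)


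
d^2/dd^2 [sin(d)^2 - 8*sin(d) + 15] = 8*sin(d) + 2*cos(2*d)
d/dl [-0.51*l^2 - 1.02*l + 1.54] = -1.02*l - 1.02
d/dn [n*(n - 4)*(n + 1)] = 3*n^2 - 6*n - 4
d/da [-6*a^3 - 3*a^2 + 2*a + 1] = -18*a^2 - 6*a + 2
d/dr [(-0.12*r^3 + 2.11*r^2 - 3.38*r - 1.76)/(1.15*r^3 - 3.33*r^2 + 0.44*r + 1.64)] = (-2.0269*r^4 + 7.6684*r^3 - 4.8454*r^2 - 4.8008*r - 4.7688)/(1.3225*r^6 - 7.659*r^5 + 12.1009*r^4 + 0.841599999999999*r^3 - 10.7288*r^2 + 1.4432*r + 2.6896)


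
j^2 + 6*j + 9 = (j + 3)^2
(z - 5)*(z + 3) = z^2 - 2*z - 15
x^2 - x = x*(x - 1)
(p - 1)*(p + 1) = p^2 - 1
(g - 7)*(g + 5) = g^2 - 2*g - 35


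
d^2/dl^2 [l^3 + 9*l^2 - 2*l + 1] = 6*l + 18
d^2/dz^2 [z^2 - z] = 2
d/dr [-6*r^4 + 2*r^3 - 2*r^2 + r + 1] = -24*r^3 + 6*r^2 - 4*r + 1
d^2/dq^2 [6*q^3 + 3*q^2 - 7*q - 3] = 36*q + 6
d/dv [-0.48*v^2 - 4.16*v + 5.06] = -0.96*v - 4.16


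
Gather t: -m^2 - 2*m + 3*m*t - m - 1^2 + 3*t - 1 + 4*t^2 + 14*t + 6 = -m^2 - 3*m + 4*t^2 + t*(3*m + 17) + 4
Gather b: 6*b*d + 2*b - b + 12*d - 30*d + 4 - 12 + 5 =b*(6*d + 1) - 18*d - 3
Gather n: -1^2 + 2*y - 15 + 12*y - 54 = 14*y - 70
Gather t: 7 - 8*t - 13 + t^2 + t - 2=t^2 - 7*t - 8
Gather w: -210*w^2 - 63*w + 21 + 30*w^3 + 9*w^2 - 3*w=30*w^3 - 201*w^2 - 66*w + 21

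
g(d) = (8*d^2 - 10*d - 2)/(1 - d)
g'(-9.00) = -8.04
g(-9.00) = 73.60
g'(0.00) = -12.00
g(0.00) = -2.00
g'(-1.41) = -8.69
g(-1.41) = 11.62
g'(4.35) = -8.36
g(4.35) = -31.61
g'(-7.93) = -8.05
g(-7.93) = 64.99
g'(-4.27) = -8.14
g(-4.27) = 35.40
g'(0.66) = -42.60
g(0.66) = -15.04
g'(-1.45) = -8.67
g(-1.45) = 11.97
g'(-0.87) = -9.14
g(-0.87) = 6.82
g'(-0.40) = -10.04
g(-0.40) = 2.34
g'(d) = (16*d - 10)/(1 - d) + (8*d^2 - 10*d - 2)/(1 - d)^2 = 4*(-2*d^2 + 4*d - 3)/(d^2 - 2*d + 1)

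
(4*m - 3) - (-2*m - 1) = 6*m - 2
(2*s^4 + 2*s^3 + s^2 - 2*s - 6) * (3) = 6*s^4 + 6*s^3 + 3*s^2 - 6*s - 18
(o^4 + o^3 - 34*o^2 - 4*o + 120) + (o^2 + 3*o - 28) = o^4 + o^3 - 33*o^2 - o + 92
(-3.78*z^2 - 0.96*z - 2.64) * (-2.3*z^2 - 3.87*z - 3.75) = 8.694*z^4 + 16.8366*z^3 + 23.9622*z^2 + 13.8168*z + 9.9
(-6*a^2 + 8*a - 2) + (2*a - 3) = -6*a^2 + 10*a - 5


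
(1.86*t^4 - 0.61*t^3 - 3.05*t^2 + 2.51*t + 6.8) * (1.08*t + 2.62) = 2.0088*t^5 + 4.2144*t^4 - 4.8922*t^3 - 5.2802*t^2 + 13.9202*t + 17.816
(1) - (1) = 0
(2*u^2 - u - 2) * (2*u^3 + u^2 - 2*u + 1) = 4*u^5 - 9*u^3 + 2*u^2 + 3*u - 2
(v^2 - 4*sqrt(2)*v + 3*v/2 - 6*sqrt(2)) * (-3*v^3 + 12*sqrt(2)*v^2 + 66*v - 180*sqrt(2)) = -3*v^5 - 9*v^4/2 + 24*sqrt(2)*v^4 - 30*v^3 + 36*sqrt(2)*v^3 - 444*sqrt(2)*v^2 - 45*v^2 - 666*sqrt(2)*v + 1440*v + 2160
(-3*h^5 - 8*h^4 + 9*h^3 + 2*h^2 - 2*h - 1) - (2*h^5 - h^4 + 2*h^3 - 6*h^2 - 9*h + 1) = -5*h^5 - 7*h^4 + 7*h^3 + 8*h^2 + 7*h - 2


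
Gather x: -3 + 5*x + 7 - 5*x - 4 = 0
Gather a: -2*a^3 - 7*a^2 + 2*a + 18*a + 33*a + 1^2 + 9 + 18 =-2*a^3 - 7*a^2 + 53*a + 28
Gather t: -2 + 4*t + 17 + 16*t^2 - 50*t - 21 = 16*t^2 - 46*t - 6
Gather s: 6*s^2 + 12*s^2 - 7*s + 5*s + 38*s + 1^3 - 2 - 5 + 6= 18*s^2 + 36*s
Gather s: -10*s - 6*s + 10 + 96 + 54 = 160 - 16*s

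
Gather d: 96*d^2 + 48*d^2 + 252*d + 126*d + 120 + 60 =144*d^2 + 378*d + 180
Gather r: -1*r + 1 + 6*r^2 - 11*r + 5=6*r^2 - 12*r + 6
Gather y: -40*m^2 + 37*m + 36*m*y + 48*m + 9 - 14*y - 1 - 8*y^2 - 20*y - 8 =-40*m^2 + 85*m - 8*y^2 + y*(36*m - 34)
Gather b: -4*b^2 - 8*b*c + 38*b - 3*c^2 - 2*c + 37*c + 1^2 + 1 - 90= -4*b^2 + b*(38 - 8*c) - 3*c^2 + 35*c - 88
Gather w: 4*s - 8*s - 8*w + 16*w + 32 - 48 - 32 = -4*s + 8*w - 48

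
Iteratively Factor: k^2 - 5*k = (k - 5)*(k)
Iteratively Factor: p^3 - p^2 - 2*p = (p + 1)*(p^2 - 2*p) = p*(p + 1)*(p - 2)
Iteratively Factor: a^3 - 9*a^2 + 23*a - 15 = (a - 1)*(a^2 - 8*a + 15) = (a - 3)*(a - 1)*(a - 5)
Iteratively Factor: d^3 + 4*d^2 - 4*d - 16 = (d + 4)*(d^2 - 4) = (d + 2)*(d + 4)*(d - 2)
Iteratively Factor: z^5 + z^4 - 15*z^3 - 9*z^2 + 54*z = (z + 3)*(z^4 - 2*z^3 - 9*z^2 + 18*z) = (z - 2)*(z + 3)*(z^3 - 9*z) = z*(z - 2)*(z + 3)*(z^2 - 9) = z*(z - 2)*(z + 3)^2*(z - 3)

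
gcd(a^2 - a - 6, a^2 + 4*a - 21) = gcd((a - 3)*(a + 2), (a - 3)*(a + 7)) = a - 3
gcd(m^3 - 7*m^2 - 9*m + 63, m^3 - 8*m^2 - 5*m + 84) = m^2 - 4*m - 21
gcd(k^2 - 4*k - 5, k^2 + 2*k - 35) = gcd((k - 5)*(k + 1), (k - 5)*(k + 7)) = k - 5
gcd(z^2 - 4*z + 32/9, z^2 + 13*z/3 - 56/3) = z - 8/3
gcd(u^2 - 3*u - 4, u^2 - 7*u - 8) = u + 1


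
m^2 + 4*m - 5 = (m - 1)*(m + 5)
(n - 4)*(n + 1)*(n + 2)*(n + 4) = n^4 + 3*n^3 - 14*n^2 - 48*n - 32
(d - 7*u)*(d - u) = d^2 - 8*d*u + 7*u^2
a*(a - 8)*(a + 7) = a^3 - a^2 - 56*a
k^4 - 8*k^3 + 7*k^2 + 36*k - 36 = (k - 6)*(k - 3)*(k - 1)*(k + 2)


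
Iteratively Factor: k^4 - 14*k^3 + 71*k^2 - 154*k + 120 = (k - 5)*(k^3 - 9*k^2 + 26*k - 24) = (k - 5)*(k - 3)*(k^2 - 6*k + 8) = (k - 5)*(k - 4)*(k - 3)*(k - 2)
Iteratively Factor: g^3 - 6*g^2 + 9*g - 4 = (g - 4)*(g^2 - 2*g + 1) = (g - 4)*(g - 1)*(g - 1)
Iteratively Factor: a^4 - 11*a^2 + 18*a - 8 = (a - 1)*(a^3 + a^2 - 10*a + 8) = (a - 2)*(a - 1)*(a^2 + 3*a - 4) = (a - 2)*(a - 1)^2*(a + 4)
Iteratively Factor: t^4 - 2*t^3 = (t)*(t^3 - 2*t^2) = t^2*(t^2 - 2*t) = t^3*(t - 2)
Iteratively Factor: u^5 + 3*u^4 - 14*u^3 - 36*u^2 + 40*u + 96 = (u - 2)*(u^4 + 5*u^3 - 4*u^2 - 44*u - 48) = (u - 2)*(u + 2)*(u^3 + 3*u^2 - 10*u - 24) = (u - 2)*(u + 2)*(u + 4)*(u^2 - u - 6) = (u - 2)*(u + 2)^2*(u + 4)*(u - 3)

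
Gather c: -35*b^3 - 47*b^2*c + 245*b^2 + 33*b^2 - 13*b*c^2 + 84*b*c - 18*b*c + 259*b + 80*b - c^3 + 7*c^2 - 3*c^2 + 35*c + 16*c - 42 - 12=-35*b^3 + 278*b^2 + 339*b - c^3 + c^2*(4 - 13*b) + c*(-47*b^2 + 66*b + 51) - 54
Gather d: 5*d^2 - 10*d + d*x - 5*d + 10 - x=5*d^2 + d*(x - 15) - x + 10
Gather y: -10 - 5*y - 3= -5*y - 13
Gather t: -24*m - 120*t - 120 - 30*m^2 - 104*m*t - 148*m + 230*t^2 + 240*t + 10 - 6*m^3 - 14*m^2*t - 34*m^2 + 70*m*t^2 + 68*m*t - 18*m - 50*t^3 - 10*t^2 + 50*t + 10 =-6*m^3 - 64*m^2 - 190*m - 50*t^3 + t^2*(70*m + 220) + t*(-14*m^2 - 36*m + 170) - 100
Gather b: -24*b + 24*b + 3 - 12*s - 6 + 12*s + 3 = 0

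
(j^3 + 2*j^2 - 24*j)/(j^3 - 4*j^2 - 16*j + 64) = j*(j + 6)/(j^2 - 16)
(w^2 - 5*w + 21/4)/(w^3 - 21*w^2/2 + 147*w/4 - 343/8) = 2*(2*w - 3)/(4*w^2 - 28*w + 49)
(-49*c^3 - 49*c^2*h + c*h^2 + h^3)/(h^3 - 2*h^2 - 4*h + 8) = (-49*c^3 - 49*c^2*h + c*h^2 + h^3)/(h^3 - 2*h^2 - 4*h + 8)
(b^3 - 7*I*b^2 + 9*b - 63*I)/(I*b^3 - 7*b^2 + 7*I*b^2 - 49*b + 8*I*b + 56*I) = (-I*b^3 - 7*b^2 - 9*I*b - 63)/(b^3 + 7*b^2*(1 + I) + b*(8 + 49*I) + 56)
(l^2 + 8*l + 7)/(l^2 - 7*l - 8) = (l + 7)/(l - 8)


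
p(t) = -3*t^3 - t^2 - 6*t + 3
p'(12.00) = -1326.00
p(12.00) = -5397.00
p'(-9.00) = -717.00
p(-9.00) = 2163.00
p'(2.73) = -78.54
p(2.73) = -81.87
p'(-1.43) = -21.54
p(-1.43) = 18.31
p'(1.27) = -23.06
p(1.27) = -12.38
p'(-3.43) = -105.02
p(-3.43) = 132.88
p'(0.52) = -9.47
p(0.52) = -0.81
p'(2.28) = -57.35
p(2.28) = -51.44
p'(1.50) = -29.25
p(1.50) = -18.38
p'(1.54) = -30.42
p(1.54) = -19.57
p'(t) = -9*t^2 - 2*t - 6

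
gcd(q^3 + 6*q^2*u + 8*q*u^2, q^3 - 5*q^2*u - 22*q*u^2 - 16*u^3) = q + 2*u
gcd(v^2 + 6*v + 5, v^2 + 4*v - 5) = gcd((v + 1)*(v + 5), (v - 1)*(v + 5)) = v + 5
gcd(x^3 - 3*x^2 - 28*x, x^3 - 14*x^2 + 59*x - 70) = x - 7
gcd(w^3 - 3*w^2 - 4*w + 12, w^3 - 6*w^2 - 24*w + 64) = w - 2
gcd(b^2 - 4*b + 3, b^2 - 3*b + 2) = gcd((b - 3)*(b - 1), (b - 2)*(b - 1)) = b - 1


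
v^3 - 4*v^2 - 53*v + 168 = (v - 8)*(v - 3)*(v + 7)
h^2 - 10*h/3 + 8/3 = (h - 2)*(h - 4/3)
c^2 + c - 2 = (c - 1)*(c + 2)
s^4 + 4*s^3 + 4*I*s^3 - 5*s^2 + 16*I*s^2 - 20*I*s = s*(s - 1)*(s + 5)*(s + 4*I)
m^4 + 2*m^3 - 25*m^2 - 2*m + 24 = (m - 4)*(m - 1)*(m + 1)*(m + 6)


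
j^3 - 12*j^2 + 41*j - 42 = (j - 7)*(j - 3)*(j - 2)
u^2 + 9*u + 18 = (u + 3)*(u + 6)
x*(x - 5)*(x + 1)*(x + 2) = x^4 - 2*x^3 - 13*x^2 - 10*x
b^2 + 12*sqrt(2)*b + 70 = (b + 5*sqrt(2))*(b + 7*sqrt(2))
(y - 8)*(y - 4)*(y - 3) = y^3 - 15*y^2 + 68*y - 96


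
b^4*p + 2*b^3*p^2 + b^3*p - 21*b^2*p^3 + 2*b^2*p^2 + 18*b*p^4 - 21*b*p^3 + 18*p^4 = (b - 3*p)*(b - p)*(b + 6*p)*(b*p + p)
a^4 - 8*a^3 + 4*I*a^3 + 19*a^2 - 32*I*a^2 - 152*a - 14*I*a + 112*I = (a - 8)*(a - 2*I)*(a - I)*(a + 7*I)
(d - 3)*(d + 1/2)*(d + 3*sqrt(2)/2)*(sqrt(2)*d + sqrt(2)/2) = sqrt(2)*d^4 - 2*sqrt(2)*d^3 + 3*d^3 - 6*d^2 - 11*sqrt(2)*d^2/4 - 33*d/4 - 3*sqrt(2)*d/4 - 9/4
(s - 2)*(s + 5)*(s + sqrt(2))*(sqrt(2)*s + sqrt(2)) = sqrt(2)*s^4 + 2*s^3 + 4*sqrt(2)*s^3 - 7*sqrt(2)*s^2 + 8*s^2 - 10*sqrt(2)*s - 14*s - 20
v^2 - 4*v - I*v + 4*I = (v - 4)*(v - I)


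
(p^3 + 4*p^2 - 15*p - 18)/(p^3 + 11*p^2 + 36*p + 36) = (p^2 - 2*p - 3)/(p^2 + 5*p + 6)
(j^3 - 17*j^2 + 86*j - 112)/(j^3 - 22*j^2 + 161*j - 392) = (j - 2)/(j - 7)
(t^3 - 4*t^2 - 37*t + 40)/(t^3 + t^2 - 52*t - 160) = (t - 1)/(t + 4)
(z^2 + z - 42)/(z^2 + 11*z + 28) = (z - 6)/(z + 4)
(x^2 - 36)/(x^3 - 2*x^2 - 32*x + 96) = (x - 6)/(x^2 - 8*x + 16)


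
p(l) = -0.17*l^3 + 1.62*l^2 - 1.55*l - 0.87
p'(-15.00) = -164.90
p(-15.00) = 960.63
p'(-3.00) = -15.86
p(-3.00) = 22.95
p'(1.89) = 2.75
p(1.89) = 0.84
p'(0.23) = -0.83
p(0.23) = -1.14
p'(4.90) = 2.08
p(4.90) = 10.43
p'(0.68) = 0.42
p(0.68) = -1.23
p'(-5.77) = -37.22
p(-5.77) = 94.67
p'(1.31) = 1.82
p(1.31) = -0.50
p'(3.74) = 3.43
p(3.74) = 7.10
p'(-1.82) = -9.14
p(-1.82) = 8.34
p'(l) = -0.51*l^2 + 3.24*l - 1.55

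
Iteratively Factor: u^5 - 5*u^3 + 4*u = (u)*(u^4 - 5*u^2 + 4) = u*(u + 2)*(u^3 - 2*u^2 - u + 2) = u*(u - 2)*(u + 2)*(u^2 - 1) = u*(u - 2)*(u + 1)*(u + 2)*(u - 1)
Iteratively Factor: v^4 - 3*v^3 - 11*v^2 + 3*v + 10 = (v - 5)*(v^3 + 2*v^2 - v - 2) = (v - 5)*(v + 1)*(v^2 + v - 2) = (v - 5)*(v + 1)*(v + 2)*(v - 1)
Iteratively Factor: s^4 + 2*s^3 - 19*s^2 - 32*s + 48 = (s - 4)*(s^3 + 6*s^2 + 5*s - 12) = (s - 4)*(s + 4)*(s^2 + 2*s - 3) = (s - 4)*(s - 1)*(s + 4)*(s + 3)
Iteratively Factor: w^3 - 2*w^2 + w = (w - 1)*(w^2 - w) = w*(w - 1)*(w - 1)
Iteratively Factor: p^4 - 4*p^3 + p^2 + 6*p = (p - 3)*(p^3 - p^2 - 2*p) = (p - 3)*(p + 1)*(p^2 - 2*p) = (p - 3)*(p - 2)*(p + 1)*(p)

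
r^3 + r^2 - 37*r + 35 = (r - 5)*(r - 1)*(r + 7)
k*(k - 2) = k^2 - 2*k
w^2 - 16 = (w - 4)*(w + 4)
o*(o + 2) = o^2 + 2*o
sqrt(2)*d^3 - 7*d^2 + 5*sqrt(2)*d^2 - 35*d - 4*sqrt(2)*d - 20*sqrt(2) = (d + 5)*(d - 4*sqrt(2))*(sqrt(2)*d + 1)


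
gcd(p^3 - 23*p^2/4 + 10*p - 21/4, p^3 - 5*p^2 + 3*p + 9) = p - 3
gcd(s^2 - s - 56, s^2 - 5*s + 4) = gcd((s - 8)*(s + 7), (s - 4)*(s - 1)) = 1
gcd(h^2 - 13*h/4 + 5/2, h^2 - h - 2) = h - 2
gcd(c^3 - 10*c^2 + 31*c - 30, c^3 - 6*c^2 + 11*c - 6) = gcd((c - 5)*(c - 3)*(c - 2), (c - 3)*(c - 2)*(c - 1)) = c^2 - 5*c + 6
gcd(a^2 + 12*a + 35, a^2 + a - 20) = a + 5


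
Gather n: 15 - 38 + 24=1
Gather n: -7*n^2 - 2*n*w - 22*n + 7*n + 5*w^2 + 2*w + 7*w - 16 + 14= -7*n^2 + n*(-2*w - 15) + 5*w^2 + 9*w - 2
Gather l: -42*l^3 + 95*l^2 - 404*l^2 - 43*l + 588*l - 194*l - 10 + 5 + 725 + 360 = -42*l^3 - 309*l^2 + 351*l + 1080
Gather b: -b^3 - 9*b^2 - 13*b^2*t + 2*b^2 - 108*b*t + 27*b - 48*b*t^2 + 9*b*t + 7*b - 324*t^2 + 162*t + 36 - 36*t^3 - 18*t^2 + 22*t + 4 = -b^3 + b^2*(-13*t - 7) + b*(-48*t^2 - 99*t + 34) - 36*t^3 - 342*t^2 + 184*t + 40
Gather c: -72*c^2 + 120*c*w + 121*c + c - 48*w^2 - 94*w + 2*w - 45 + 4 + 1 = -72*c^2 + c*(120*w + 122) - 48*w^2 - 92*w - 40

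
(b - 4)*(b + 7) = b^2 + 3*b - 28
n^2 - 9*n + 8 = (n - 8)*(n - 1)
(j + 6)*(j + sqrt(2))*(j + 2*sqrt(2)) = j^3 + 3*sqrt(2)*j^2 + 6*j^2 + 4*j + 18*sqrt(2)*j + 24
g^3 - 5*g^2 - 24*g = g*(g - 8)*(g + 3)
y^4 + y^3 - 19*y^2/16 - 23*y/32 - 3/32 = (y - 1)*(y + 1/4)^2*(y + 3/2)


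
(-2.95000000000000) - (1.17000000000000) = -4.12000000000000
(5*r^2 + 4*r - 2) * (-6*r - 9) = -30*r^3 - 69*r^2 - 24*r + 18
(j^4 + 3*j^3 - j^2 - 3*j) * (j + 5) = j^5 + 8*j^4 + 14*j^3 - 8*j^2 - 15*j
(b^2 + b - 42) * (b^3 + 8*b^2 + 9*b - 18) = b^5 + 9*b^4 - 25*b^3 - 345*b^2 - 396*b + 756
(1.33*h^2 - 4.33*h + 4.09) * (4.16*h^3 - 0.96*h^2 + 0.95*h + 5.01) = 5.5328*h^5 - 19.2896*h^4 + 22.4347*h^3 - 1.3766*h^2 - 17.8078*h + 20.4909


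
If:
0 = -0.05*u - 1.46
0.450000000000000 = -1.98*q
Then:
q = -0.23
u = -29.20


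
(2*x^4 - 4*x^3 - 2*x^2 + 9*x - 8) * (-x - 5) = -2*x^5 - 6*x^4 + 22*x^3 + x^2 - 37*x + 40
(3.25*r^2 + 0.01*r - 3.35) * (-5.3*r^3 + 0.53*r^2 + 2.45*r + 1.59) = -17.225*r^5 + 1.6695*r^4 + 25.7228*r^3 + 3.4165*r^2 - 8.1916*r - 5.3265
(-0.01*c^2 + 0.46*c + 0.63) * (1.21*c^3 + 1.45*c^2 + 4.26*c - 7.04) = -0.0121*c^5 + 0.5421*c^4 + 1.3867*c^3 + 2.9435*c^2 - 0.5546*c - 4.4352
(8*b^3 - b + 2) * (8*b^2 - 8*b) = 64*b^5 - 64*b^4 - 8*b^3 + 24*b^2 - 16*b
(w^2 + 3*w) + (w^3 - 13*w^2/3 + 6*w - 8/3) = w^3 - 10*w^2/3 + 9*w - 8/3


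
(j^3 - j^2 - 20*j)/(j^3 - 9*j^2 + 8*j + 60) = j*(j + 4)/(j^2 - 4*j - 12)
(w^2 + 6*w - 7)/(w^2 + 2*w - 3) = (w + 7)/(w + 3)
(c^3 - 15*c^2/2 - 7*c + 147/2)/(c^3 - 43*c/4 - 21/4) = 2*(c - 7)/(2*c + 1)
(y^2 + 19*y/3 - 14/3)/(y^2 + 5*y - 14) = (y - 2/3)/(y - 2)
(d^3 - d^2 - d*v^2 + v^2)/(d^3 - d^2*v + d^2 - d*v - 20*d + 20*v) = (d^2 + d*v - d - v)/(d^2 + d - 20)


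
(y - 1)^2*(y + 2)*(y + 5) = y^4 + 5*y^3 - 3*y^2 - 13*y + 10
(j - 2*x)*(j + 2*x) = j^2 - 4*x^2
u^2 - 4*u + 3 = (u - 3)*(u - 1)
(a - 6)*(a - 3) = a^2 - 9*a + 18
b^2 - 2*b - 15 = (b - 5)*(b + 3)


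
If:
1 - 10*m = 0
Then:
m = 1/10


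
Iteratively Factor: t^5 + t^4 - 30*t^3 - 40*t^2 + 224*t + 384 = (t + 3)*(t^4 - 2*t^3 - 24*t^2 + 32*t + 128) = (t + 2)*(t + 3)*(t^3 - 4*t^2 - 16*t + 64) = (t + 2)*(t + 3)*(t + 4)*(t^2 - 8*t + 16) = (t - 4)*(t + 2)*(t + 3)*(t + 4)*(t - 4)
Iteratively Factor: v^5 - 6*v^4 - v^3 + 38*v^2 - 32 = (v - 4)*(v^4 - 2*v^3 - 9*v^2 + 2*v + 8) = (v - 4)^2*(v^3 + 2*v^2 - v - 2) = (v - 4)^2*(v - 1)*(v^2 + 3*v + 2) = (v - 4)^2*(v - 1)*(v + 2)*(v + 1)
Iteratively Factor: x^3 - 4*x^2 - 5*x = (x - 5)*(x^2 + x) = (x - 5)*(x + 1)*(x)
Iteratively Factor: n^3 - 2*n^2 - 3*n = (n - 3)*(n^2 + n) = n*(n - 3)*(n + 1)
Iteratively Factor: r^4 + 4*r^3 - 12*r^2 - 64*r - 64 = (r + 2)*(r^3 + 2*r^2 - 16*r - 32) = (r + 2)^2*(r^2 - 16) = (r - 4)*(r + 2)^2*(r + 4)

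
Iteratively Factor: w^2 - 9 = (w - 3)*(w + 3)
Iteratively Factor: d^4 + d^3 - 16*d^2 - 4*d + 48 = (d - 2)*(d^3 + 3*d^2 - 10*d - 24) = (d - 2)*(d + 4)*(d^2 - d - 6) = (d - 2)*(d + 2)*(d + 4)*(d - 3)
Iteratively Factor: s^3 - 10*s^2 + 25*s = (s)*(s^2 - 10*s + 25) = s*(s - 5)*(s - 5)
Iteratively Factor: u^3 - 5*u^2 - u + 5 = (u - 1)*(u^2 - 4*u - 5) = (u - 1)*(u + 1)*(u - 5)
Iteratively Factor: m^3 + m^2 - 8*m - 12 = (m + 2)*(m^2 - m - 6) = (m - 3)*(m + 2)*(m + 2)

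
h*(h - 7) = h^2 - 7*h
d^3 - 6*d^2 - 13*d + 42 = (d - 7)*(d - 2)*(d + 3)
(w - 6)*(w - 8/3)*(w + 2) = w^3 - 20*w^2/3 - 4*w/3 + 32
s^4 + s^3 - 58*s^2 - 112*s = s*(s - 8)*(s + 2)*(s + 7)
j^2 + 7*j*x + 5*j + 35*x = (j + 5)*(j + 7*x)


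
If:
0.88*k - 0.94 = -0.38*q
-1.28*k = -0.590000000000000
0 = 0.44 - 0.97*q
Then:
No Solution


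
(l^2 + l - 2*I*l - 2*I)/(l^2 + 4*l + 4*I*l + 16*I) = (l^2 + l*(1 - 2*I) - 2*I)/(l^2 + 4*l*(1 + I) + 16*I)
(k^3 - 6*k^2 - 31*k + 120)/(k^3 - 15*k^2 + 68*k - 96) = (k + 5)/(k - 4)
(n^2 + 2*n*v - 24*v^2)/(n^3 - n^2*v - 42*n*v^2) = (-n + 4*v)/(n*(-n + 7*v))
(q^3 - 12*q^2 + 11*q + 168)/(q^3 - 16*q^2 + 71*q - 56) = (q + 3)/(q - 1)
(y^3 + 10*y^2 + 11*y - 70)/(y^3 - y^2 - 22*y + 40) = (y + 7)/(y - 4)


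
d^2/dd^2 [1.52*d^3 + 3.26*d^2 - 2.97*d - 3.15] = 9.12*d + 6.52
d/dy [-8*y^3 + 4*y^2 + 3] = 8*y*(1 - 3*y)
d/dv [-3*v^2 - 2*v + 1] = -6*v - 2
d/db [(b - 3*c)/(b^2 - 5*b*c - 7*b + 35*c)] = (b^2 - 5*b*c - 7*b + 35*c + (b - 3*c)*(-2*b + 5*c + 7))/(b^2 - 5*b*c - 7*b + 35*c)^2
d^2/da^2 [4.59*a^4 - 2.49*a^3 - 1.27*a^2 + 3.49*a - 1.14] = 55.08*a^2 - 14.94*a - 2.54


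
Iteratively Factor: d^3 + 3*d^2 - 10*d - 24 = (d - 3)*(d^2 + 6*d + 8) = (d - 3)*(d + 4)*(d + 2)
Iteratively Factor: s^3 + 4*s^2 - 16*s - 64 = (s - 4)*(s^2 + 8*s + 16) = (s - 4)*(s + 4)*(s + 4)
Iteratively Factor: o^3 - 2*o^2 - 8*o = (o)*(o^2 - 2*o - 8) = o*(o - 4)*(o + 2)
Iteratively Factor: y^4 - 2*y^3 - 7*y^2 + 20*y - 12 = (y - 2)*(y^3 - 7*y + 6) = (y - 2)^2*(y^2 + 2*y - 3) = (y - 2)^2*(y + 3)*(y - 1)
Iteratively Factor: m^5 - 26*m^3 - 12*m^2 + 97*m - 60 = (m - 1)*(m^4 + m^3 - 25*m^2 - 37*m + 60) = (m - 1)^2*(m^3 + 2*m^2 - 23*m - 60) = (m - 1)^2*(m + 4)*(m^2 - 2*m - 15) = (m - 5)*(m - 1)^2*(m + 4)*(m + 3)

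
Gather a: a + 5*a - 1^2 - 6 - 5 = 6*a - 12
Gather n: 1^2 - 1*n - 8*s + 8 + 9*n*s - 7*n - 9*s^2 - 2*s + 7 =n*(9*s - 8) - 9*s^2 - 10*s + 16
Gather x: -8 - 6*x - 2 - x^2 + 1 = -x^2 - 6*x - 9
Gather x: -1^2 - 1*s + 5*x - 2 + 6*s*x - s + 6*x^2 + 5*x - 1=-2*s + 6*x^2 + x*(6*s + 10) - 4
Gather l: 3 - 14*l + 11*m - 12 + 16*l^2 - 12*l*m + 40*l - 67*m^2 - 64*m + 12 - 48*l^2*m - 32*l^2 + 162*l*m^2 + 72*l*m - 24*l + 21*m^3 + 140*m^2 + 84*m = l^2*(-48*m - 16) + l*(162*m^2 + 60*m + 2) + 21*m^3 + 73*m^2 + 31*m + 3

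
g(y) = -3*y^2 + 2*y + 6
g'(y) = 2 - 6*y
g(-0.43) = 4.59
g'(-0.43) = 4.58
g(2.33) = -5.63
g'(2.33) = -11.98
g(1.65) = 1.13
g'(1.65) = -7.90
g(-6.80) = -146.32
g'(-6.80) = 42.80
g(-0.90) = 1.77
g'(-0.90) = 7.40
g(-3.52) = -38.21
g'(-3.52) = 23.12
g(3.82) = -30.14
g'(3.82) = -20.92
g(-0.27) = 5.24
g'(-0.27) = 3.62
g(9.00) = -219.00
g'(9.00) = -52.00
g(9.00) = -219.00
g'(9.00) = -52.00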